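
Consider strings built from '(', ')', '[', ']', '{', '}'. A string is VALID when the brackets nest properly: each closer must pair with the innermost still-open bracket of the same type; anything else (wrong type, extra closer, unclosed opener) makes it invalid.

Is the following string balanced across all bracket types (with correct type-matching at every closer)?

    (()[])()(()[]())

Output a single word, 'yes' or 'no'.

Answer: yes

Derivation:
pos 0: push '('; stack = (
pos 1: push '('; stack = ((
pos 2: ')' matches '('; pop; stack = (
pos 3: push '['; stack = ([
pos 4: ']' matches '['; pop; stack = (
pos 5: ')' matches '('; pop; stack = (empty)
pos 6: push '('; stack = (
pos 7: ')' matches '('; pop; stack = (empty)
pos 8: push '('; stack = (
pos 9: push '('; stack = ((
pos 10: ')' matches '('; pop; stack = (
pos 11: push '['; stack = ([
pos 12: ']' matches '['; pop; stack = (
pos 13: push '('; stack = ((
pos 14: ')' matches '('; pop; stack = (
pos 15: ')' matches '('; pop; stack = (empty)
end: stack empty → VALID
Verdict: properly nested → yes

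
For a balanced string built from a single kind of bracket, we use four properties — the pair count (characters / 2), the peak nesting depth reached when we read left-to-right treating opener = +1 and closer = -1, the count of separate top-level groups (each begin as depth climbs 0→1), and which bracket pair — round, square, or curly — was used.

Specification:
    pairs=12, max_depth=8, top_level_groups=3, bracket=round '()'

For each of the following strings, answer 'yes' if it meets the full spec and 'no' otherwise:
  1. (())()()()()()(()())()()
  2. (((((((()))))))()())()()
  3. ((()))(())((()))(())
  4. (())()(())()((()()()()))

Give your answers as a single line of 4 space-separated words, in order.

String 1 '(())()()()()()(()())()()': depth seq [1 2 1 0 1 0 1 0 1 0 1 0 1 0 1 2 1 2 1 0 1 0 1 0]
  -> pairs=12 depth=2 groups=9 -> no
String 2 '(((((((()))))))()())()()': depth seq [1 2 3 4 5 6 7 8 7 6 5 4 3 2 1 2 1 2 1 0 1 0 1 0]
  -> pairs=12 depth=8 groups=3 -> yes
String 3 '((()))(())((()))(())': depth seq [1 2 3 2 1 0 1 2 1 0 1 2 3 2 1 0 1 2 1 0]
  -> pairs=10 depth=3 groups=4 -> no
String 4 '(())()(())()((()()()()))': depth seq [1 2 1 0 1 0 1 2 1 0 1 0 1 2 3 2 3 2 3 2 3 2 1 0]
  -> pairs=12 depth=3 groups=5 -> no

Answer: no yes no no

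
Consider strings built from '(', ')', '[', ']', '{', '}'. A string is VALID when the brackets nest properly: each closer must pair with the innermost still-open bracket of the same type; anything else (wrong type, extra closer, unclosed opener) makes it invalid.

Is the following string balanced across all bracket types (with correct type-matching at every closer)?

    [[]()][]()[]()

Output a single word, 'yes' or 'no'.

Answer: yes

Derivation:
pos 0: push '['; stack = [
pos 1: push '['; stack = [[
pos 2: ']' matches '['; pop; stack = [
pos 3: push '('; stack = [(
pos 4: ')' matches '('; pop; stack = [
pos 5: ']' matches '['; pop; stack = (empty)
pos 6: push '['; stack = [
pos 7: ']' matches '['; pop; stack = (empty)
pos 8: push '('; stack = (
pos 9: ')' matches '('; pop; stack = (empty)
pos 10: push '['; stack = [
pos 11: ']' matches '['; pop; stack = (empty)
pos 12: push '('; stack = (
pos 13: ')' matches '('; pop; stack = (empty)
end: stack empty → VALID
Verdict: properly nested → yes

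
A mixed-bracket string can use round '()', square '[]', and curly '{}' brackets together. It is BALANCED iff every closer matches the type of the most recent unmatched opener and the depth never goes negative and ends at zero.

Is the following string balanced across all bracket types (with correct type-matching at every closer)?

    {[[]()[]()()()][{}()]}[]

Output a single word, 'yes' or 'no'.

Answer: yes

Derivation:
pos 0: push '{'; stack = {
pos 1: push '['; stack = {[
pos 2: push '['; stack = {[[
pos 3: ']' matches '['; pop; stack = {[
pos 4: push '('; stack = {[(
pos 5: ')' matches '('; pop; stack = {[
pos 6: push '['; stack = {[[
pos 7: ']' matches '['; pop; stack = {[
pos 8: push '('; stack = {[(
pos 9: ')' matches '('; pop; stack = {[
pos 10: push '('; stack = {[(
pos 11: ')' matches '('; pop; stack = {[
pos 12: push '('; stack = {[(
pos 13: ')' matches '('; pop; stack = {[
pos 14: ']' matches '['; pop; stack = {
pos 15: push '['; stack = {[
pos 16: push '{'; stack = {[{
pos 17: '}' matches '{'; pop; stack = {[
pos 18: push '('; stack = {[(
pos 19: ')' matches '('; pop; stack = {[
pos 20: ']' matches '['; pop; stack = {
pos 21: '}' matches '{'; pop; stack = (empty)
pos 22: push '['; stack = [
pos 23: ']' matches '['; pop; stack = (empty)
end: stack empty → VALID
Verdict: properly nested → yes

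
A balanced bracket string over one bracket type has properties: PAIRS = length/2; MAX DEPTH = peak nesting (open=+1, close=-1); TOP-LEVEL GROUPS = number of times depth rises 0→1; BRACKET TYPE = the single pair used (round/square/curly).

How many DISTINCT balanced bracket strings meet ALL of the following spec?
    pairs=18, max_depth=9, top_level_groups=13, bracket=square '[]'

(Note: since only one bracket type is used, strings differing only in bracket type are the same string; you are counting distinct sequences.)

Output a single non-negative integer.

Spec: pairs=18 depth=9 groups=13
Count(depth <= 9) = 19019
Count(depth <= 8) = 19019
Count(depth == 9) = 19019 - 19019 = 0

Answer: 0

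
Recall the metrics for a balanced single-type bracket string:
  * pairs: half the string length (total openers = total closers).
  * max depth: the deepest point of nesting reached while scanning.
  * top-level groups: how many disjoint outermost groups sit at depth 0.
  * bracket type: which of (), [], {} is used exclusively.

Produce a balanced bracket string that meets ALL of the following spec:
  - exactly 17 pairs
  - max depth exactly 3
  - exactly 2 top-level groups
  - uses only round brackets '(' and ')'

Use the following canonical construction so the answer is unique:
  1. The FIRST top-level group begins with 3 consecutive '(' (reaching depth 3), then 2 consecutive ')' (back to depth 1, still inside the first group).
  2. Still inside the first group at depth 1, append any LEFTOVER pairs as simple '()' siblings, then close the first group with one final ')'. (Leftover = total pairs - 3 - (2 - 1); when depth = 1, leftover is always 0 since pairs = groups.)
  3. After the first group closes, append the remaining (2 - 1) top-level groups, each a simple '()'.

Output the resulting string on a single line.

Spec: pairs=17 depth=3 groups=2
Leftover pairs = 17 - 3 - (2-1) = 13
First group: deep chain of depth 3 + 13 sibling pairs
Remaining 1 groups: simple '()' each

Answer: ((())()()()()()()()()()()()()())()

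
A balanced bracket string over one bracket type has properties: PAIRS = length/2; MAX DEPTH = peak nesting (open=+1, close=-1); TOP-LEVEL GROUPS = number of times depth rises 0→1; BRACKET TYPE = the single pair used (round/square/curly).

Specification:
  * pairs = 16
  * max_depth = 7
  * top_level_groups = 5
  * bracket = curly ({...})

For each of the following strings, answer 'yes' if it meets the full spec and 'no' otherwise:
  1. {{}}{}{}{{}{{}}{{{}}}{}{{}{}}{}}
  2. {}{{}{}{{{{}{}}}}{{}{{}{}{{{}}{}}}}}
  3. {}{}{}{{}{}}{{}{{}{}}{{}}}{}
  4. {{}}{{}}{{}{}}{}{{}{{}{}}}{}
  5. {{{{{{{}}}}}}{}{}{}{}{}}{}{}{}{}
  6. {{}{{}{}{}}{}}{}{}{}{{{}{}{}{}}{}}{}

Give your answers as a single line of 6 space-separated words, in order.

Answer: no no no no yes no

Derivation:
String 1 '{{}}{}{}{{}{{}}{{{}}}{}{{}{}}{}}': depth seq [1 2 1 0 1 0 1 0 1 2 1 2 3 2 1 2 3 4 3 2 1 2 1 2 3 2 3 2 1 2 1 0]
  -> pairs=16 depth=4 groups=4 -> no
String 2 '{}{{}{}{{{{}{}}}}{{}{{}{}{{{}}{}}}}}': depth seq [1 0 1 2 1 2 1 2 3 4 5 4 5 4 3 2 1 2 3 2 3 4 3 4 3 4 5 6 5 4 5 4 3 2 1 0]
  -> pairs=18 depth=6 groups=2 -> no
String 3 '{}{}{}{{}{}}{{}{{}{}}{{}}}{}': depth seq [1 0 1 0 1 0 1 2 1 2 1 0 1 2 1 2 3 2 3 2 1 2 3 2 1 0 1 0]
  -> pairs=14 depth=3 groups=6 -> no
String 4 '{{}}{{}}{{}{}}{}{{}{{}{}}}{}': depth seq [1 2 1 0 1 2 1 0 1 2 1 2 1 0 1 0 1 2 1 2 3 2 3 2 1 0 1 0]
  -> pairs=14 depth=3 groups=6 -> no
String 5 '{{{{{{{}}}}}}{}{}{}{}{}}{}{}{}{}': depth seq [1 2 3 4 5 6 7 6 5 4 3 2 1 2 1 2 1 2 1 2 1 2 1 0 1 0 1 0 1 0 1 0]
  -> pairs=16 depth=7 groups=5 -> yes
String 6 '{{}{{}{}{}}{}}{}{}{}{{{}{}{}{}}{}}{}': depth seq [1 2 1 2 3 2 3 2 3 2 1 2 1 0 1 0 1 0 1 0 1 2 3 2 3 2 3 2 3 2 1 2 1 0 1 0]
  -> pairs=18 depth=3 groups=6 -> no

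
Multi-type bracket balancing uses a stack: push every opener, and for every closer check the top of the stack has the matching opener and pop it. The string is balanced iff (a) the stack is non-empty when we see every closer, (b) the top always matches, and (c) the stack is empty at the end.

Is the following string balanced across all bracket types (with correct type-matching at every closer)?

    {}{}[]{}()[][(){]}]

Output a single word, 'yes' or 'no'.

pos 0: push '{'; stack = {
pos 1: '}' matches '{'; pop; stack = (empty)
pos 2: push '{'; stack = {
pos 3: '}' matches '{'; pop; stack = (empty)
pos 4: push '['; stack = [
pos 5: ']' matches '['; pop; stack = (empty)
pos 6: push '{'; stack = {
pos 7: '}' matches '{'; pop; stack = (empty)
pos 8: push '('; stack = (
pos 9: ')' matches '('; pop; stack = (empty)
pos 10: push '['; stack = [
pos 11: ']' matches '['; pop; stack = (empty)
pos 12: push '['; stack = [
pos 13: push '('; stack = [(
pos 14: ')' matches '('; pop; stack = [
pos 15: push '{'; stack = [{
pos 16: saw closer ']' but top of stack is '{' (expected '}') → INVALID
Verdict: type mismatch at position 16: ']' closes '{' → no

Answer: no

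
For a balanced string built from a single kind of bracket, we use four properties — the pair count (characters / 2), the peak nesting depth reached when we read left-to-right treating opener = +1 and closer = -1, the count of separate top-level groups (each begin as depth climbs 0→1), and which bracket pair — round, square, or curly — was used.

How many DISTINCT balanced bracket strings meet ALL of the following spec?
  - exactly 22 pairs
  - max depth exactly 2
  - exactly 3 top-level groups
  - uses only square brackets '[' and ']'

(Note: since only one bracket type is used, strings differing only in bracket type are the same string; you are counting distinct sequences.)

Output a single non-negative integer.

Spec: pairs=22 depth=2 groups=3
Count(depth <= 2) = 210
Count(depth <= 1) = 0
Count(depth == 2) = 210 - 0 = 210

Answer: 210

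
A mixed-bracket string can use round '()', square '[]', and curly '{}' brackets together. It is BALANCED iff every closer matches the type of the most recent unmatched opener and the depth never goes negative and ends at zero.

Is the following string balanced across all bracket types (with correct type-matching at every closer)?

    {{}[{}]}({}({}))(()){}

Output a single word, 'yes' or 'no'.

pos 0: push '{'; stack = {
pos 1: push '{'; stack = {{
pos 2: '}' matches '{'; pop; stack = {
pos 3: push '['; stack = {[
pos 4: push '{'; stack = {[{
pos 5: '}' matches '{'; pop; stack = {[
pos 6: ']' matches '['; pop; stack = {
pos 7: '}' matches '{'; pop; stack = (empty)
pos 8: push '('; stack = (
pos 9: push '{'; stack = ({
pos 10: '}' matches '{'; pop; stack = (
pos 11: push '('; stack = ((
pos 12: push '{'; stack = (({
pos 13: '}' matches '{'; pop; stack = ((
pos 14: ')' matches '('; pop; stack = (
pos 15: ')' matches '('; pop; stack = (empty)
pos 16: push '('; stack = (
pos 17: push '('; stack = ((
pos 18: ')' matches '('; pop; stack = (
pos 19: ')' matches '('; pop; stack = (empty)
pos 20: push '{'; stack = {
pos 21: '}' matches '{'; pop; stack = (empty)
end: stack empty → VALID
Verdict: properly nested → yes

Answer: yes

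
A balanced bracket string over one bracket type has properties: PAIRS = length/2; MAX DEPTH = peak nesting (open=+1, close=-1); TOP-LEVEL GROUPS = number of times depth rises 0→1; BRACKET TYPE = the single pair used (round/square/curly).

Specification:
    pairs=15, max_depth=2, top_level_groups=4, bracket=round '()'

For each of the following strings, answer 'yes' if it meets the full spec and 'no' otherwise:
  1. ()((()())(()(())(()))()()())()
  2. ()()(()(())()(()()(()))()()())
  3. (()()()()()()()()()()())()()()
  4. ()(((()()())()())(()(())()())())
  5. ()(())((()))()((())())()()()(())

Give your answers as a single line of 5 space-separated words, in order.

String 1 '()((()())(()(())(()))()()())()': depth seq [1 0 1 2 3 2 3 2 1 2 3 2 3 4 3 2 3 4 3 2 1 2 1 2 1 2 1 0 1 0]
  -> pairs=15 depth=4 groups=3 -> no
String 2 '()()(()(())()(()()(()))()()())': depth seq [1 0 1 0 1 2 1 2 3 2 1 2 1 2 3 2 3 2 3 4 3 2 1 2 1 2 1 2 1 0]
  -> pairs=15 depth=4 groups=3 -> no
String 3 '(()()()()()()()()()()())()()()': depth seq [1 2 1 2 1 2 1 2 1 2 1 2 1 2 1 2 1 2 1 2 1 2 1 0 1 0 1 0 1 0]
  -> pairs=15 depth=2 groups=4 -> yes
String 4 '()(((()()())()())(()(())()())())': depth seq [1 0 1 2 3 4 3 4 3 4 3 2 3 2 3 2 1 2 3 2 3 4 3 2 3 2 3 2 1 2 1 0]
  -> pairs=16 depth=4 groups=2 -> no
String 5 '()(())((()))()((())())()()()(())': depth seq [1 0 1 2 1 0 1 2 3 2 1 0 1 0 1 2 3 2 1 2 1 0 1 0 1 0 1 0 1 2 1 0]
  -> pairs=16 depth=3 groups=9 -> no

Answer: no no yes no no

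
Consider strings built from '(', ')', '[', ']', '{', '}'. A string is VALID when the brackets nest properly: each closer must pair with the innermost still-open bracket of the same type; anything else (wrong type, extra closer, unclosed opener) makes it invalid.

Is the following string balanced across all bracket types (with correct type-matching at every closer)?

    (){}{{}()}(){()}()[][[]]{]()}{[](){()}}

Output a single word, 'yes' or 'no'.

pos 0: push '('; stack = (
pos 1: ')' matches '('; pop; stack = (empty)
pos 2: push '{'; stack = {
pos 3: '}' matches '{'; pop; stack = (empty)
pos 4: push '{'; stack = {
pos 5: push '{'; stack = {{
pos 6: '}' matches '{'; pop; stack = {
pos 7: push '('; stack = {(
pos 8: ')' matches '('; pop; stack = {
pos 9: '}' matches '{'; pop; stack = (empty)
pos 10: push '('; stack = (
pos 11: ')' matches '('; pop; stack = (empty)
pos 12: push '{'; stack = {
pos 13: push '('; stack = {(
pos 14: ')' matches '('; pop; stack = {
pos 15: '}' matches '{'; pop; stack = (empty)
pos 16: push '('; stack = (
pos 17: ')' matches '('; pop; stack = (empty)
pos 18: push '['; stack = [
pos 19: ']' matches '['; pop; stack = (empty)
pos 20: push '['; stack = [
pos 21: push '['; stack = [[
pos 22: ']' matches '['; pop; stack = [
pos 23: ']' matches '['; pop; stack = (empty)
pos 24: push '{'; stack = {
pos 25: saw closer ']' but top of stack is '{' (expected '}') → INVALID
Verdict: type mismatch at position 25: ']' closes '{' → no

Answer: no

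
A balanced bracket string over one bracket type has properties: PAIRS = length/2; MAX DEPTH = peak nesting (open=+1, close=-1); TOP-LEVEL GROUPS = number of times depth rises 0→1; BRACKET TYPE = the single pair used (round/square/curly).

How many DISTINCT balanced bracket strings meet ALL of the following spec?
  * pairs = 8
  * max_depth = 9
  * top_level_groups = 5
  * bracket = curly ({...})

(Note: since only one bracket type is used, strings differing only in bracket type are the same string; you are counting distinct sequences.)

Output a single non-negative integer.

Spec: pairs=8 depth=9 groups=5
Count(depth <= 9) = 75
Count(depth <= 8) = 75
Count(depth == 9) = 75 - 75 = 0

Answer: 0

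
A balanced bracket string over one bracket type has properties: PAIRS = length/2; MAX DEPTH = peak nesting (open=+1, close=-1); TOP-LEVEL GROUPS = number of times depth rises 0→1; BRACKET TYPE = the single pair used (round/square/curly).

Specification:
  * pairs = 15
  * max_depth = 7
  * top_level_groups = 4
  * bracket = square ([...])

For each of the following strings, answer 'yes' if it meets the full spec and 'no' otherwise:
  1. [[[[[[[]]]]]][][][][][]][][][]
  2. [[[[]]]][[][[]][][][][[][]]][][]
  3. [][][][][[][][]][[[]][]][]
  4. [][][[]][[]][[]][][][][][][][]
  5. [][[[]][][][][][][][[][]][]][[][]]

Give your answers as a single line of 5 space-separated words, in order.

String 1 '[[[[[[[]]]]]][][][][][]][][][]': depth seq [1 2 3 4 5 6 7 6 5 4 3 2 1 2 1 2 1 2 1 2 1 2 1 0 1 0 1 0 1 0]
  -> pairs=15 depth=7 groups=4 -> yes
String 2 '[[[[]]]][[][[]][][][][[][]]][][]': depth seq [1 2 3 4 3 2 1 0 1 2 1 2 3 2 1 2 1 2 1 2 1 2 3 2 3 2 1 0 1 0 1 0]
  -> pairs=16 depth=4 groups=4 -> no
String 3 '[][][][][[][][]][[[]][]][]': depth seq [1 0 1 0 1 0 1 0 1 2 1 2 1 2 1 0 1 2 3 2 1 2 1 0 1 0]
  -> pairs=13 depth=3 groups=7 -> no
String 4 '[][][[]][[]][[]][][][][][][][]': depth seq [1 0 1 0 1 2 1 0 1 2 1 0 1 2 1 0 1 0 1 0 1 0 1 0 1 0 1 0 1 0]
  -> pairs=15 depth=2 groups=12 -> no
String 5 '[][[[]][][][][][][][[][]][]][[][]]': depth seq [1 0 1 2 3 2 1 2 1 2 1 2 1 2 1 2 1 2 1 2 3 2 3 2 1 2 1 0 1 2 1 2 1 0]
  -> pairs=17 depth=3 groups=3 -> no

Answer: yes no no no no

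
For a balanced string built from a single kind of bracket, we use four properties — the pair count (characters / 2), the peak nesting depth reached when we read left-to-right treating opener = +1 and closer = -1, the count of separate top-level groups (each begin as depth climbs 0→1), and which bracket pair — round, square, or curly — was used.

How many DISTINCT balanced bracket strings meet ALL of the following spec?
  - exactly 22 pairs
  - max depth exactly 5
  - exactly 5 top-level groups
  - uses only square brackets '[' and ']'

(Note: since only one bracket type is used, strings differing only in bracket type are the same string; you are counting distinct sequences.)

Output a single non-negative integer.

Answer: 1817008785

Derivation:
Spec: pairs=22 depth=5 groups=5
Count(depth <= 5) = 2721891615
Count(depth <= 4) = 904882830
Count(depth == 5) = 2721891615 - 904882830 = 1817008785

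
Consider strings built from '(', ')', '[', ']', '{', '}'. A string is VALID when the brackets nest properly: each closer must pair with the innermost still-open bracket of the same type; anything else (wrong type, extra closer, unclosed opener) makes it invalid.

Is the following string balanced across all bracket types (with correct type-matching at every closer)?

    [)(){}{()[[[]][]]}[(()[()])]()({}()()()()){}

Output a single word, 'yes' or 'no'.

pos 0: push '['; stack = [
pos 1: saw closer ')' but top of stack is '[' (expected ']') → INVALID
Verdict: type mismatch at position 1: ')' closes '[' → no

Answer: no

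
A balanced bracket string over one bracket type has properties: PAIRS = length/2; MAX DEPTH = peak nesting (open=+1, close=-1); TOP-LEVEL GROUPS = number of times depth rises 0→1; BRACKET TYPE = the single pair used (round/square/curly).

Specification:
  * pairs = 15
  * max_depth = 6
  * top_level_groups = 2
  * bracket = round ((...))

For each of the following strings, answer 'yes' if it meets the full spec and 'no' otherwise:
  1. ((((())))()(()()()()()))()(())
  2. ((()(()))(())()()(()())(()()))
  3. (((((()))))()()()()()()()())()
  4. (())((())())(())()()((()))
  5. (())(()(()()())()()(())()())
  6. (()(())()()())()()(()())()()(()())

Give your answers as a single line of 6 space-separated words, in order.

String 1 '((((())))()(()()()()()))()(())': depth seq [1 2 3 4 5 4 3 2 1 2 1 2 3 2 3 2 3 2 3 2 3 2 1 0 1 0 1 2 1 0]
  -> pairs=15 depth=5 groups=3 -> no
String 2 '((()(()))(())()()(()())(()()))': depth seq [1 2 3 2 3 4 3 2 1 2 3 2 1 2 1 2 1 2 3 2 3 2 1 2 3 2 3 2 1 0]
  -> pairs=15 depth=4 groups=1 -> no
String 3 '(((((()))))()()()()()()()())()': depth seq [1 2 3 4 5 6 5 4 3 2 1 2 1 2 1 2 1 2 1 2 1 2 1 2 1 2 1 0 1 0]
  -> pairs=15 depth=6 groups=2 -> yes
String 4 '(())((())())(())()()((()))': depth seq [1 2 1 0 1 2 3 2 1 2 1 0 1 2 1 0 1 0 1 0 1 2 3 2 1 0]
  -> pairs=13 depth=3 groups=6 -> no
String 5 '(())(()(()()())()()(())()())': depth seq [1 2 1 0 1 2 1 2 3 2 3 2 3 2 1 2 1 2 1 2 3 2 1 2 1 2 1 0]
  -> pairs=14 depth=3 groups=2 -> no
String 6 '(()(())()()())()()(()())()()(()())': depth seq [1 2 1 2 3 2 1 2 1 2 1 2 1 0 1 0 1 0 1 2 1 2 1 0 1 0 1 0 1 2 1 2 1 0]
  -> pairs=17 depth=3 groups=7 -> no

Answer: no no yes no no no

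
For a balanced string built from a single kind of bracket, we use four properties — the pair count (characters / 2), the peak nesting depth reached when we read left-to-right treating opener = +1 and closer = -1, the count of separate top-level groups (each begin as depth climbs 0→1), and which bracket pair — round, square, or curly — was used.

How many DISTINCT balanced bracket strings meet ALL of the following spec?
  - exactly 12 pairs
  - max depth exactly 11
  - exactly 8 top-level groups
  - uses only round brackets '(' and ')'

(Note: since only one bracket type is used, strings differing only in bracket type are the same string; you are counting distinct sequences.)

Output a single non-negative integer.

Spec: pairs=12 depth=11 groups=8
Count(depth <= 11) = 910
Count(depth <= 10) = 910
Count(depth == 11) = 910 - 910 = 0

Answer: 0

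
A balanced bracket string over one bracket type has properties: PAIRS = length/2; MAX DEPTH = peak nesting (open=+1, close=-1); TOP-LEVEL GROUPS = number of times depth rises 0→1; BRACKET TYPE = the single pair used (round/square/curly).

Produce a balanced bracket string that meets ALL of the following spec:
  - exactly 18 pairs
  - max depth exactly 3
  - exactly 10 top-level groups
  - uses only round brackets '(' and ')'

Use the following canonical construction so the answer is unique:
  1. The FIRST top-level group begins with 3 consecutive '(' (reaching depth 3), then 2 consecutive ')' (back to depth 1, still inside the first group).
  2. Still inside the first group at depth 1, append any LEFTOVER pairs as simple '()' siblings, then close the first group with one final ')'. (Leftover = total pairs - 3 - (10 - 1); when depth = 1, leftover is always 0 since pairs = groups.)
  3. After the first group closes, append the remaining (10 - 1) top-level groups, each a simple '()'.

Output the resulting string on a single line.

Answer: ((())()()()()()())()()()()()()()()()

Derivation:
Spec: pairs=18 depth=3 groups=10
Leftover pairs = 18 - 3 - (10-1) = 6
First group: deep chain of depth 3 + 6 sibling pairs
Remaining 9 groups: simple '()' each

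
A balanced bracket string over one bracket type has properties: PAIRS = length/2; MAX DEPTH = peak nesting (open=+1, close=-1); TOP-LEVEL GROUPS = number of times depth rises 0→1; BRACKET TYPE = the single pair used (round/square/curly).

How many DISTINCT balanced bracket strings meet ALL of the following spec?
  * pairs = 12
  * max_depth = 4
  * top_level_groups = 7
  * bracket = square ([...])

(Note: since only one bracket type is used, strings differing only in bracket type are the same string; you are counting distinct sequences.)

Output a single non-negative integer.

Answer: 525

Derivation:
Spec: pairs=12 depth=4 groups=7
Count(depth <= 4) = 2450
Count(depth <= 3) = 1925
Count(depth == 4) = 2450 - 1925 = 525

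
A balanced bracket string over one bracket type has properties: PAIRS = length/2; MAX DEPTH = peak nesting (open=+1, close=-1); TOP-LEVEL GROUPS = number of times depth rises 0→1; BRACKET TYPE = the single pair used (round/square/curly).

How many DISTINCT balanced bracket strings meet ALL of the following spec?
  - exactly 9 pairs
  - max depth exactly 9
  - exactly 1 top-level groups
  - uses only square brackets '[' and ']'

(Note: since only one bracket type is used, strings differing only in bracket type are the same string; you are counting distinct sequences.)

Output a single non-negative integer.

Spec: pairs=9 depth=9 groups=1
Count(depth <= 9) = 1430
Count(depth <= 8) = 1429
Count(depth == 9) = 1430 - 1429 = 1

Answer: 1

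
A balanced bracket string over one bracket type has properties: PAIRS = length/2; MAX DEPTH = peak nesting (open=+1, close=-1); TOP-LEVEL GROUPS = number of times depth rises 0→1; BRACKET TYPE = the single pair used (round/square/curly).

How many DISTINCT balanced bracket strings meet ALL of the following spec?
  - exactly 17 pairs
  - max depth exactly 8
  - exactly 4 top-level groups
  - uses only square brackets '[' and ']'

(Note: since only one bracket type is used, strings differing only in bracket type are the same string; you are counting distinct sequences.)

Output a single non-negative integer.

Spec: pairs=17 depth=8 groups=4
Count(depth <= 8) = 15668352
Count(depth <= 7) = 14922936
Count(depth == 8) = 15668352 - 14922936 = 745416

Answer: 745416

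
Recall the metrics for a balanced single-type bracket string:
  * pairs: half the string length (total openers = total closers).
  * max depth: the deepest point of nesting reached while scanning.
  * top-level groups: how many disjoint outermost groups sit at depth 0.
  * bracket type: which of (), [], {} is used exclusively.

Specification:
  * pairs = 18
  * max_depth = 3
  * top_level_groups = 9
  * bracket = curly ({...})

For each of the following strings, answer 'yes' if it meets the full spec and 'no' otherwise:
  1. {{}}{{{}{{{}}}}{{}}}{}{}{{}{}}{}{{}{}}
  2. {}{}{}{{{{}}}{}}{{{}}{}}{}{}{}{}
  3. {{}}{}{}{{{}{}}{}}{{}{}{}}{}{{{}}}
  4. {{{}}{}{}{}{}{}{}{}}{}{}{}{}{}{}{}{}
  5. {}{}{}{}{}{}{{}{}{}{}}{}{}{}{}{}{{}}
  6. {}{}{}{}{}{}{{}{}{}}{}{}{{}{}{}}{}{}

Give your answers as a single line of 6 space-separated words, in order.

String 1 '{{}}{{{}{{{}}}}{{}}}{}{}{{}{}}{}{{}{}}': depth seq [1 2 1 0 1 2 3 2 3 4 5 4 3 2 1 2 3 2 1 0 1 0 1 0 1 2 1 2 1 0 1 0 1 2 1 2 1 0]
  -> pairs=19 depth=5 groups=7 -> no
String 2 '{}{}{}{{{{}}}{}}{{{}}{}}{}{}{}{}': depth seq [1 0 1 0 1 0 1 2 3 4 3 2 1 2 1 0 1 2 3 2 1 2 1 0 1 0 1 0 1 0 1 0]
  -> pairs=16 depth=4 groups=9 -> no
String 3 '{{}}{}{}{{{}{}}{}}{{}{}{}}{}{{{}}}': depth seq [1 2 1 0 1 0 1 0 1 2 3 2 3 2 1 2 1 0 1 2 1 2 1 2 1 0 1 0 1 2 3 2 1 0]
  -> pairs=17 depth=3 groups=7 -> no
String 4 '{{{}}{}{}{}{}{}{}{}}{}{}{}{}{}{}{}{}': depth seq [1 2 3 2 1 2 1 2 1 2 1 2 1 2 1 2 1 2 1 0 1 0 1 0 1 0 1 0 1 0 1 0 1 0 1 0]
  -> pairs=18 depth=3 groups=9 -> yes
String 5 '{}{}{}{}{}{}{{}{}{}{}}{}{}{}{}{}{{}}': depth seq [1 0 1 0 1 0 1 0 1 0 1 0 1 2 1 2 1 2 1 2 1 0 1 0 1 0 1 0 1 0 1 0 1 2 1 0]
  -> pairs=18 depth=2 groups=13 -> no
String 6 '{}{}{}{}{}{}{{}{}{}}{}{}{{}{}{}}{}{}': depth seq [1 0 1 0 1 0 1 0 1 0 1 0 1 2 1 2 1 2 1 0 1 0 1 0 1 2 1 2 1 2 1 0 1 0 1 0]
  -> pairs=18 depth=2 groups=12 -> no

Answer: no no no yes no no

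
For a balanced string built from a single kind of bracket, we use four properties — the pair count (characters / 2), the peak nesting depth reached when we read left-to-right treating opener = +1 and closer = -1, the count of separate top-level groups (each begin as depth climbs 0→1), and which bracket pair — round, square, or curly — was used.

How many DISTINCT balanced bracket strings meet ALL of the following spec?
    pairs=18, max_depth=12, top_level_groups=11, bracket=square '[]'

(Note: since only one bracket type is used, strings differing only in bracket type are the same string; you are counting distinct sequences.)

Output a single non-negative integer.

Spec: pairs=18 depth=12 groups=11
Count(depth <= 12) = 211508
Count(depth <= 11) = 211508
Count(depth == 12) = 211508 - 211508 = 0

Answer: 0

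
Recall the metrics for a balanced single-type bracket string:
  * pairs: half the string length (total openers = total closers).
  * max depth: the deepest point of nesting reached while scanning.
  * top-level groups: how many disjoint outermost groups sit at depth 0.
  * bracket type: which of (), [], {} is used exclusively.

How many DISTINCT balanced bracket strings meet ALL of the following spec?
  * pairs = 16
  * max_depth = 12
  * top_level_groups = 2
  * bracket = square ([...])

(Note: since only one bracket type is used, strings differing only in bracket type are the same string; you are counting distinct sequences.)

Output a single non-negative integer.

Spec: pairs=16 depth=12 groups=2
Count(depth <= 12) = 9694147
Count(depth <= 11) = 9689103
Count(depth == 12) = 9694147 - 9689103 = 5044

Answer: 5044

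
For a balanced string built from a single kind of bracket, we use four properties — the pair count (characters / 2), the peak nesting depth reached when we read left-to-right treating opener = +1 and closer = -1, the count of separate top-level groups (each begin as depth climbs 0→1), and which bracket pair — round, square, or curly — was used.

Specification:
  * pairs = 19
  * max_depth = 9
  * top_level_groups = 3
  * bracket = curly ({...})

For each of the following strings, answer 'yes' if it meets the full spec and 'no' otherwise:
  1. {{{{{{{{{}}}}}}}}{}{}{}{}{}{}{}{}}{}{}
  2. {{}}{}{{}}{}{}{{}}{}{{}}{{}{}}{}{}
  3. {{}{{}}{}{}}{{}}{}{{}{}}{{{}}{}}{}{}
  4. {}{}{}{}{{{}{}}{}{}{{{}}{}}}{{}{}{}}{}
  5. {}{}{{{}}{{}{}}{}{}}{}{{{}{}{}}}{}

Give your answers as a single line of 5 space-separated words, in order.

Answer: yes no no no no

Derivation:
String 1 '{{{{{{{{{}}}}}}}}{}{}{}{}{}{}{}{}}{}{}': depth seq [1 2 3 4 5 6 7 8 9 8 7 6 5 4 3 2 1 2 1 2 1 2 1 2 1 2 1 2 1 2 1 2 1 0 1 0 1 0]
  -> pairs=19 depth=9 groups=3 -> yes
String 2 '{{}}{}{{}}{}{}{{}}{}{{}}{{}{}}{}{}': depth seq [1 2 1 0 1 0 1 2 1 0 1 0 1 0 1 2 1 0 1 0 1 2 1 0 1 2 1 2 1 0 1 0 1 0]
  -> pairs=17 depth=2 groups=11 -> no
String 3 '{{}{{}}{}{}}{{}}{}{{}{}}{{{}}{}}{}{}': depth seq [1 2 1 2 3 2 1 2 1 2 1 0 1 2 1 0 1 0 1 2 1 2 1 0 1 2 3 2 1 2 1 0 1 0 1 0]
  -> pairs=18 depth=3 groups=7 -> no
String 4 '{}{}{}{}{{{}{}}{}{}{{{}}{}}}{{}{}{}}{}': depth seq [1 0 1 0 1 0 1 0 1 2 3 2 3 2 1 2 1 2 1 2 3 4 3 2 3 2 1 0 1 2 1 2 1 2 1 0 1 0]
  -> pairs=19 depth=4 groups=7 -> no
String 5 '{}{}{{{}}{{}{}}{}{}}{}{{{}{}{}}}{}': depth seq [1 0 1 0 1 2 3 2 1 2 3 2 3 2 1 2 1 2 1 0 1 0 1 2 3 2 3 2 3 2 1 0 1 0]
  -> pairs=17 depth=3 groups=6 -> no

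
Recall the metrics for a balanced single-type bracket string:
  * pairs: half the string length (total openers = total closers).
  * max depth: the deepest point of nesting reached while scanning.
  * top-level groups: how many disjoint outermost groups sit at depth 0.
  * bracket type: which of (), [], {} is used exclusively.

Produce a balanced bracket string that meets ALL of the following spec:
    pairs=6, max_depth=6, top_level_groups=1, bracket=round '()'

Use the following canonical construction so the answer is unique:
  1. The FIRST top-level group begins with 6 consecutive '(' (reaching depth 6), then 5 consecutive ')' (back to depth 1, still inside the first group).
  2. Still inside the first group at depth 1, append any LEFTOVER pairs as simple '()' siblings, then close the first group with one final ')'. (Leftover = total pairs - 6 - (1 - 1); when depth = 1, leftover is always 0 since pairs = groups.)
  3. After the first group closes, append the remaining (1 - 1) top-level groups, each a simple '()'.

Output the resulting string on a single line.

Spec: pairs=6 depth=6 groups=1
Leftover pairs = 6 - 6 - (1-1) = 0
First group: deep chain of depth 6 + 0 sibling pairs
Remaining 0 groups: simple '()' each

Answer: (((((())))))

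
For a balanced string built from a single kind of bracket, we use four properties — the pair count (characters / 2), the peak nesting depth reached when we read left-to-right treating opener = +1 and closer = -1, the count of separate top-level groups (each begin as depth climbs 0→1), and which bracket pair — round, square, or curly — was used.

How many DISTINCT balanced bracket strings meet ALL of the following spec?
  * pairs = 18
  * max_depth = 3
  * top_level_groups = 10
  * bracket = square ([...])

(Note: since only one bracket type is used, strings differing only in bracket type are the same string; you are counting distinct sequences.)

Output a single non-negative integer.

Answer: 285295

Derivation:
Spec: pairs=18 depth=3 groups=10
Count(depth <= 3) = 309605
Count(depth <= 2) = 24310
Count(depth == 3) = 309605 - 24310 = 285295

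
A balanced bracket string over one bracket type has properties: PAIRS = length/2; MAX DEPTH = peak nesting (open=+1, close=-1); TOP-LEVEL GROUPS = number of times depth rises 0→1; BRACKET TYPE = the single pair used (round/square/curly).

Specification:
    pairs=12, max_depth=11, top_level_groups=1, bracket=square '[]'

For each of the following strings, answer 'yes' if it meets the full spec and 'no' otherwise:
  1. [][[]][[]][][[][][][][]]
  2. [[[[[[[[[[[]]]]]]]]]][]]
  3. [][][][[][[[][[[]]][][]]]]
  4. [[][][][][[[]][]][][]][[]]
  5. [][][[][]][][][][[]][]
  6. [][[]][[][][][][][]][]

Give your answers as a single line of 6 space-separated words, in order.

String 1 '[][[]][[]][][[][][][][]]': depth seq [1 0 1 2 1 0 1 2 1 0 1 0 1 2 1 2 1 2 1 2 1 2 1 0]
  -> pairs=12 depth=2 groups=5 -> no
String 2 '[[[[[[[[[[[]]]]]]]]]][]]': depth seq [1 2 3 4 5 6 7 8 9 10 11 10 9 8 7 6 5 4 3 2 1 2 1 0]
  -> pairs=12 depth=11 groups=1 -> yes
String 3 '[][][][[][[[][[[]]][][]]]]': depth seq [1 0 1 0 1 0 1 2 1 2 3 4 3 4 5 6 5 4 3 4 3 4 3 2 1 0]
  -> pairs=13 depth=6 groups=4 -> no
String 4 '[[][][][][[[]][]][][]][[]]': depth seq [1 2 1 2 1 2 1 2 1 2 3 4 3 2 3 2 1 2 1 2 1 0 1 2 1 0]
  -> pairs=13 depth=4 groups=2 -> no
String 5 '[][][[][]][][][][[]][]': depth seq [1 0 1 0 1 2 1 2 1 0 1 0 1 0 1 0 1 2 1 0 1 0]
  -> pairs=11 depth=2 groups=8 -> no
String 6 '[][[]][[][][][][][]][]': depth seq [1 0 1 2 1 0 1 2 1 2 1 2 1 2 1 2 1 2 1 0 1 0]
  -> pairs=11 depth=2 groups=4 -> no

Answer: no yes no no no no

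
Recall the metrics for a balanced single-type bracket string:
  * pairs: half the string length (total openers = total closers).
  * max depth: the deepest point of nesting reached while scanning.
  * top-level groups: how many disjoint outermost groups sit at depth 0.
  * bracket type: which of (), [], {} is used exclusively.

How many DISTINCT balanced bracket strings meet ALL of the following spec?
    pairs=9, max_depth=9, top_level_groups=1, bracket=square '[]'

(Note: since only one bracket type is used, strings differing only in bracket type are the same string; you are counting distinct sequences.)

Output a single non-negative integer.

Spec: pairs=9 depth=9 groups=1
Count(depth <= 9) = 1430
Count(depth <= 8) = 1429
Count(depth == 9) = 1430 - 1429 = 1

Answer: 1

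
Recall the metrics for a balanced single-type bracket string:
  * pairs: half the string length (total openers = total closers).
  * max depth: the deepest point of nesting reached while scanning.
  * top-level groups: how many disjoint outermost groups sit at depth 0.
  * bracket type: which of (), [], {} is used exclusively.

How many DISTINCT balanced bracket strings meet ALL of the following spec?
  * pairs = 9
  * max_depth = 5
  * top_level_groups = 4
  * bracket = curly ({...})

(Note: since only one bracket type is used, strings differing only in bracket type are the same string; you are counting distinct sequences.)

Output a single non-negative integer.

Spec: pairs=9 depth=5 groups=4
Count(depth <= 5) = 568
Count(depth <= 4) = 528
Count(depth == 5) = 568 - 528 = 40

Answer: 40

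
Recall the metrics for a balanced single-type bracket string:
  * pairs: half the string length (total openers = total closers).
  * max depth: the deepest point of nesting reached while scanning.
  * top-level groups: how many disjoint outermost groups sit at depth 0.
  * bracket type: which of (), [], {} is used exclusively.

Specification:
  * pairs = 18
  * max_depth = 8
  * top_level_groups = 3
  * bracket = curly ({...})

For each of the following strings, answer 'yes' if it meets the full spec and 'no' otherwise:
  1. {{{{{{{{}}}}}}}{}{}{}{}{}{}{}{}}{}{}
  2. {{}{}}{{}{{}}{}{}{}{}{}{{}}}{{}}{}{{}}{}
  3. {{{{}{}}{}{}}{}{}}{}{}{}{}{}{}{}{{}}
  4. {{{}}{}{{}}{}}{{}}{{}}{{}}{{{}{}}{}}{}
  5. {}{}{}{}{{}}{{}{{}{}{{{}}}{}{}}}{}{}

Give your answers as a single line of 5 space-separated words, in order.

String 1 '{{{{{{{{}}}}}}}{}{}{}{}{}{}{}{}}{}{}': depth seq [1 2 3 4 5 6 7 8 7 6 5 4 3 2 1 2 1 2 1 2 1 2 1 2 1 2 1 2 1 2 1 0 1 0 1 0]
  -> pairs=18 depth=8 groups=3 -> yes
String 2 '{{}{}}{{}{{}}{}{}{}{}{}{{}}}{{}}{}{{}}{}': depth seq [1 2 1 2 1 0 1 2 1 2 3 2 1 2 1 2 1 2 1 2 1 2 1 2 3 2 1 0 1 2 1 0 1 0 1 2 1 0 1 0]
  -> pairs=20 depth=3 groups=6 -> no
String 3 '{{{{}{}}{}{}}{}{}}{}{}{}{}{}{}{}{{}}': depth seq [1 2 3 4 3 4 3 2 3 2 3 2 1 2 1 2 1 0 1 0 1 0 1 0 1 0 1 0 1 0 1 0 1 2 1 0]
  -> pairs=18 depth=4 groups=9 -> no
String 4 '{{{}}{}{{}}{}}{{}}{{}}{{}}{{{}{}}{}}{}': depth seq [1 2 3 2 1 2 1 2 3 2 1 2 1 0 1 2 1 0 1 2 1 0 1 2 1 0 1 2 3 2 3 2 1 2 1 0 1 0]
  -> pairs=19 depth=3 groups=6 -> no
String 5 '{}{}{}{}{{}}{{}{{}{}{{{}}}{}{}}}{}{}': depth seq [1 0 1 0 1 0 1 0 1 2 1 0 1 2 1 2 3 2 3 2 3 4 5 4 3 2 3 2 3 2 1 0 1 0 1 0]
  -> pairs=18 depth=5 groups=8 -> no

Answer: yes no no no no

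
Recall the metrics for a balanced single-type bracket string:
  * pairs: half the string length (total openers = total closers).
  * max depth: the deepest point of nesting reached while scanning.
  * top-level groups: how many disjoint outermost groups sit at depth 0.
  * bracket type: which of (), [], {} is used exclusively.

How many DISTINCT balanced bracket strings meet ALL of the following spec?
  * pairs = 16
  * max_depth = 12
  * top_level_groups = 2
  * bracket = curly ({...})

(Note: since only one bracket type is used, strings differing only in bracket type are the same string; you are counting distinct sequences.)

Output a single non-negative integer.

Spec: pairs=16 depth=12 groups=2
Count(depth <= 12) = 9694147
Count(depth <= 11) = 9689103
Count(depth == 12) = 9694147 - 9689103 = 5044

Answer: 5044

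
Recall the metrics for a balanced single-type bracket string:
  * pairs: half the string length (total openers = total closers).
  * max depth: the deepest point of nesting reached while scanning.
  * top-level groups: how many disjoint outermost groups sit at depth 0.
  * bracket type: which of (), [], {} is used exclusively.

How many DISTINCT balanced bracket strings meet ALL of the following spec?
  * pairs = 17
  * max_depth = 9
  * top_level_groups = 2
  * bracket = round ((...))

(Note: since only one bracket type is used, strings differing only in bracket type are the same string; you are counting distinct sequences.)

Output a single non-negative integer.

Answer: 1798000

Derivation:
Spec: pairs=17 depth=9 groups=2
Count(depth <= 9) = 34501822
Count(depth <= 8) = 32703822
Count(depth == 9) = 34501822 - 32703822 = 1798000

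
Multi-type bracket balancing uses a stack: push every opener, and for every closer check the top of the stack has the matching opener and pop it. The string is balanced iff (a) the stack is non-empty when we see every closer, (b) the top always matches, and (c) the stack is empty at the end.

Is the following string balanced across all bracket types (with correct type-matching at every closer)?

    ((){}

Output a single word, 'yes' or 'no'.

Answer: no

Derivation:
pos 0: push '('; stack = (
pos 1: push '('; stack = ((
pos 2: ')' matches '('; pop; stack = (
pos 3: push '{'; stack = ({
pos 4: '}' matches '{'; pop; stack = (
end: stack still non-empty (() → INVALID
Verdict: unclosed openers at end: ( → no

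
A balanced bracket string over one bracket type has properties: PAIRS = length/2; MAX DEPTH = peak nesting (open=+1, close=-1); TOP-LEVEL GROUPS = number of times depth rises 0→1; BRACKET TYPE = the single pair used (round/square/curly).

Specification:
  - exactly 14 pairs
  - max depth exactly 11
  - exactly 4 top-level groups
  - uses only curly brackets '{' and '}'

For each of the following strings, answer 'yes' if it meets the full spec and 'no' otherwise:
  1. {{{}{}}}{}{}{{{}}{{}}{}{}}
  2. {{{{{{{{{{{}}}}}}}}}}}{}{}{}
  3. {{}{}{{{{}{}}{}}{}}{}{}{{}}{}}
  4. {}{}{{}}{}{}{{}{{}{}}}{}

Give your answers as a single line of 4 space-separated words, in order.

String 1 '{{{}{}}}{}{}{{{}}{{}}{}{}}': depth seq [1 2 3 2 3 2 1 0 1 0 1 0 1 2 3 2 1 2 3 2 1 2 1 2 1 0]
  -> pairs=13 depth=3 groups=4 -> no
String 2 '{{{{{{{{{{{}}}}}}}}}}}{}{}{}': depth seq [1 2 3 4 5 6 7 8 9 10 11 10 9 8 7 6 5 4 3 2 1 0 1 0 1 0 1 0]
  -> pairs=14 depth=11 groups=4 -> yes
String 3 '{{}{}{{{{}{}}{}}{}}{}{}{{}}{}}': depth seq [1 2 1 2 1 2 3 4 5 4 5 4 3 4 3 2 3 2 1 2 1 2 1 2 3 2 1 2 1 0]
  -> pairs=15 depth=5 groups=1 -> no
String 4 '{}{}{{}}{}{}{{}{{}{}}}{}': depth seq [1 0 1 0 1 2 1 0 1 0 1 0 1 2 1 2 3 2 3 2 1 0 1 0]
  -> pairs=12 depth=3 groups=7 -> no

Answer: no yes no no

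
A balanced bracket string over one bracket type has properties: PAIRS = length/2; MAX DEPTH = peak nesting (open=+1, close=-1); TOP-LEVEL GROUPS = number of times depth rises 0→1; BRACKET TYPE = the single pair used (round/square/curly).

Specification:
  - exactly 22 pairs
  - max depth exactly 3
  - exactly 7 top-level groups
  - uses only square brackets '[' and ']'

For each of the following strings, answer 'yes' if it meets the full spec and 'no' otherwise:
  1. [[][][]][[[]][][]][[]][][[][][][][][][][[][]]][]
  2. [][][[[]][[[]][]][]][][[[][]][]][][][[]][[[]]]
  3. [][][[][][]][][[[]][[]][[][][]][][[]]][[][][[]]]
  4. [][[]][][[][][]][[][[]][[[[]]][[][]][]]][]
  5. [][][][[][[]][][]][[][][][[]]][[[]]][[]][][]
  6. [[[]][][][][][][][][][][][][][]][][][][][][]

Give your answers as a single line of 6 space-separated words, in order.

Answer: no no no no no yes

Derivation:
String 1 '[[][][]][[[]][][]][[]][][[][][][][][][][[][]]][]': depth seq [1 2 1 2 1 2 1 0 1 2 3 2 1 2 1 2 1 0 1 2 1 0 1 0 1 2 1 2 1 2 1 2 1 2 1 2 1 2 1 2 3 2 3 2 1 0 1 0]
  -> pairs=24 depth=3 groups=6 -> no
String 2 '[][][[[]][[[]][]][]][][[[][]][]][][][[]][[[]]]': depth seq [1 0 1 0 1 2 3 2 1 2 3 4 3 2 3 2 1 2 1 0 1 0 1 2 3 2 3 2 1 2 1 0 1 0 1 0 1 2 1 0 1 2 3 2 1 0]
  -> pairs=23 depth=4 groups=9 -> no
String 3 '[][][[][][]][][[[]][[]][[][][]][][[]]][[][][[]]]': depth seq [1 0 1 0 1 2 1 2 1 2 1 0 1 0 1 2 3 2 1 2 3 2 1 2 3 2 3 2 3 2 1 2 1 2 3 2 1 0 1 2 1 2 1 2 3 2 1 0]
  -> pairs=24 depth=3 groups=6 -> no
String 4 '[][[]][][[][][]][[][[]][[[[]]][[][]][]]][]': depth seq [1 0 1 2 1 0 1 0 1 2 1 2 1 2 1 0 1 2 1 2 3 2 1 2 3 4 5 4 3 2 3 4 3 4 3 2 3 2 1 0 1 0]
  -> pairs=21 depth=5 groups=6 -> no
String 5 '[][][][[][[]][][]][[][][][[]]][[[]]][[]][][]': depth seq [1 0 1 0 1 0 1 2 1 2 3 2 1 2 1 2 1 0 1 2 1 2 1 2 1 2 3 2 1 0 1 2 3 2 1 0 1 2 1 0 1 0 1 0]
  -> pairs=22 depth=3 groups=9 -> no
String 6 '[[[]][][][][][][][][][][][][][]][][][][][][]': depth seq [1 2 3 2 1 2 1 2 1 2 1 2 1 2 1 2 1 2 1 2 1 2 1 2 1 2 1 2 1 2 1 0 1 0 1 0 1 0 1 0 1 0 1 0]
  -> pairs=22 depth=3 groups=7 -> yes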